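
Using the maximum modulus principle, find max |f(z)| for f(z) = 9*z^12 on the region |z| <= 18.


Step 1: On |z| = 18, |f(z)| = 9 * |z|^12 = 9 * 18^12
Step 2: By maximum modulus principle, maximum is on boundary.
Step 3: Maximum = 9 * 1156831381426176 = 10411482432835584

10411482432835584


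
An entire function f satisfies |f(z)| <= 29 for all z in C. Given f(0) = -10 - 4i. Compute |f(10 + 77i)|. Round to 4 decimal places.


Step 1: By Liouville's theorem, a bounded entire function is constant.
Step 2: f(z) = f(0) = -10 - 4i for all z.
Step 3: |f(w)| = |-10 - 4i| = sqrt(100 + 16)
Step 4: = 10.7703

10.7703


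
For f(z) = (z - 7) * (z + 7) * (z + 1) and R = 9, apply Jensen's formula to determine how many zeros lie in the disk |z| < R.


Jensen's formula: (1/2pi)*integral log|f(Re^it)|dt = log|f(0)| + sum_{|a_k|<R} log(R/|a_k|)
Step 1: f(0) = (-7) * 7 * 1 = -49
Step 2: log|f(0)| = log|7| + log|-7| + log|-1| = 3.8918
Step 3: Zeros inside |z| < 9: 7, -7, -1
Step 4: Jensen sum = log(9/7) + log(9/7) + log(9/1) = 2.6999
Step 5: n(R) = number of terms in the Jensen sum = count of zeros inside |z| < 9 = 3

3


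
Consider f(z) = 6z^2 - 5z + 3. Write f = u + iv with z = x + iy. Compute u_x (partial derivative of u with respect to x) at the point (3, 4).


Step 1: f(z) = 6(x+iy)^2 - 5(x+iy) + 3
Step 2: u = 6(x^2 - y^2) - 5x + 3
Step 3: u_x = 12x - 5
Step 4: At (3, 4): u_x = 36 - 5 = 31

31


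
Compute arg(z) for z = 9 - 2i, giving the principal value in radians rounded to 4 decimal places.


Step 1: z = 9 - 2i
Step 2: arg(z) = atan2(-2, 9)
Step 3: arg(z) = -0.2187

-0.2187


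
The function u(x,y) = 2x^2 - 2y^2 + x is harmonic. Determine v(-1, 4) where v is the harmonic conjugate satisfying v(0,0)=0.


Step 1: v_x = -u_y = 4y + 0
Step 2: v_y = u_x = 4x + 1
Step 3: v = 4xy + y + C
Step 4: v(0,0) = 0 => C = 0
Step 5: v(-1, 4) = -12

-12


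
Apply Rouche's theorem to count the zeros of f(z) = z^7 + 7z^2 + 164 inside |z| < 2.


Step 1: On |z| = 2 the three terms have sizes |z^7| = 2^7 = 128, |7z^2| = 7*2^2 = 28, |164| = 164
Step 2: The dominant term is g(z) = 164; let h(z) = z^7 + 7z^2 so f = g + h
Step 3: On |z| = 2: |g| = 164 and |h| <= 128 + 28 = 156
Step 4: Since 164 > 156, |h| < |g| on |z| = 2, so by Rouche f has the same number of zeros as g inside |z| < 2
Step 5: g(z) = 164 is a nonzero constant with no zeros inside |z| < 2. Answer = 0

0


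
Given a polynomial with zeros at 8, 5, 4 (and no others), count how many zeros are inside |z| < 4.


Step 1: Check each root:
  z = 8: |8| = 8 >= 4
  z = 5: |5| = 5 >= 4
  z = 4: |4| = 4 >= 4
Step 2: Count = 0

0


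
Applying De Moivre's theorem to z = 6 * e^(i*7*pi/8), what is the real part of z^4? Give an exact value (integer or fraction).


Step 1: By De Moivre's theorem, z^4 = 6^4 * e^(i*4*7*pi/8) = 1296 * (cos(7*pi/2) + i*sin(7*pi/2))
Step 2: |z|^4 = 6^4 = 1296
Step 3: Reduce the angle mod 2*pi: 7*pi/2 - 2*pi = 3*pi/2
Step 4: cos(3*pi/2) = 0
Step 5: Re(z^4) = 1296 * 0 = 0

0


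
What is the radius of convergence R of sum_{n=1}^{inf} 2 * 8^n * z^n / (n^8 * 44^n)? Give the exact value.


Step 1: General term a_n = 2 * 8^n / (n^8 * 44^n)
Step 2: By the root test, |a_n|^(1/n) = 2^(1/n) * 8 / (n^(8/n) * 44) -> 8/44 as n -> infinity (since 2^(1/n) -> 1 and n^(8/n) -> 1)
Step 3: R = 1/lim|a_n|^(1/n) = 44/8 = 11/2

11/2


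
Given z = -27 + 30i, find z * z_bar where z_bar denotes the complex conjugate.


Step 1: conj(z) = -27 - 30i
Step 2: z * conj(z) = (-27)^2 + 30^2
Step 3: = 729 + 900 = 1629

1629


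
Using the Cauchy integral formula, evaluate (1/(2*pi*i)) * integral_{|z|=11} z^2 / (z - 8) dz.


Step 1: f(z) = z^2, a = 8 is inside |z| = 11
Step 2: By Cauchy integral formula: (1/(2pi*i)) * integral = f(a)
Step 3: f(8) = 8^2 = 64

64


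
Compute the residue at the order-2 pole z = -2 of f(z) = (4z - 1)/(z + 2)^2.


Step 1: Pole of order 2 at z = -2
Step 2: Res = lim d/dz [(z + 2)^2 * f(z)] as z -> -2
Step 3: (z + 2)^2 * f(z) = 4z - 1
Step 4: d/dz[4z - 1] = 4

4


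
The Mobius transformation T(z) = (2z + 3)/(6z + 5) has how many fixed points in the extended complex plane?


Step 1: Fixed points satisfy T(z) = z
Step 2: 6z^2 + 3z - 3 = 0
Step 3: Discriminant = 3^2 - 4*6*(-3) = 81
Step 4: Number of fixed points = 2

2


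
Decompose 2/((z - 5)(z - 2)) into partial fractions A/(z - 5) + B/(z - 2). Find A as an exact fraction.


Step 1: Multiply both sides by (z - 5) and set z = 5
Step 2: A = 2 / (5 - 2)
Step 3: A = 2 / 3
Step 4: A = 2/3

2/3


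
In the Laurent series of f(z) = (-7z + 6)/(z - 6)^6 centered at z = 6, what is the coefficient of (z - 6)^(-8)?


Step 1: Write the numerator in powers of (z - 6): -7z + 6 = -7(z - 6) + (-7*6 + 6) = -7(z - 6) - 36
Step 2: Divide by (z - 6)^6: f(z) = -36(z - 6)^(-6) - 7(z - 6)^(-5)
Step 3: This finite sum is the Laurent series of f about z = 6.
Step 4: Only the powers -6 and -5 appear, so the coefficient of (z - 6)^(-8) = 0

0


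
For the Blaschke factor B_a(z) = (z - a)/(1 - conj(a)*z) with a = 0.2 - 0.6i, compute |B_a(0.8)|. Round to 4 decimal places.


Step 1: Numerator z0 - a = 0.8 - (0.2 - 0.6i) = 0.6 + 0.6i
Step 2: Denominator 1 - conj(a)*z0 = 1 - (0.2 + 0.6i)*0.8 = 0.84 - 0.48i
Step 3: |z0 - a|^2 = 0.6^2 + 0.6^2 = 0.72; |1 - conj(a)*z0|^2 = 0.84^2 + (-0.48)^2 = 0.936
Step 4: |B_a(0.8)| = sqrt(0.72 / 0.936) = sqrt(0.769231)
Step 5: = 0.8771

0.8771


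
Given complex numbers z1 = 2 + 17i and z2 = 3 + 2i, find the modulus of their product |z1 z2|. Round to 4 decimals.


Step 1: |z1| = sqrt(2^2 + 17^2) = sqrt(293)
Step 2: |z2| = sqrt(3^2 + 2^2) = sqrt(13)
Step 3: |z1*z2| = |z1|*|z2| = sqrt(293) * sqrt(13) = sqrt(293 * 13) = sqrt(3809)
Step 4: = 61.7171

61.7171


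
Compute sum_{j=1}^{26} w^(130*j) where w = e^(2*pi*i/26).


Step 1: The sum sum_{j=1}^{n} w^(k*j) equals n if n | k, else 0.
Step 2: Here n = 26, k = 130
Step 3: Does n divide k? 26 | 130 -> True
Step 4: Sum = 26

26


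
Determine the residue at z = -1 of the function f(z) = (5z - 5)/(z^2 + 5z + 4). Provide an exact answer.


Step 1: Q(z) = z^2 + 5z + 4 = (z + 1)(z + 4)
Step 2: Q'(z) = 2z + 5
Step 3: Q'(-1) = 3, P(-1) = -10
Step 4: Res = P(-1)/Q'(-1) = -10/3 = -10/3

-10/3


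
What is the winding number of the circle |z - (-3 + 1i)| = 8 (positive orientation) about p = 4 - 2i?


Step 1: Center c = (-3, 1), radius = 8
Step 2: |p - c|^2 = 7^2 + (-3)^2 = 58
Step 3: r^2 = 64
Step 4: |p-c| < r so winding number = 1

1


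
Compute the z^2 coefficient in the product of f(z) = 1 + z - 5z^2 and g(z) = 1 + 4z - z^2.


Step 1: z^2 term in f*g comes from: (1)*(-z^2) + (z)*(4z) + (-5z^2)*(1)
Step 2: = -1 + 4 - 5
Step 3: = -2

-2


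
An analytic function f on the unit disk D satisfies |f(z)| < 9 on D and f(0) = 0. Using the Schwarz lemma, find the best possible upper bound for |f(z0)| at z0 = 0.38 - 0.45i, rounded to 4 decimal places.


Step 1: g = f/9 maps D -> D with g(0) = 0, so by the Schwarz lemma |g(z)| <= |z|, i.e. |f(z)| <= 9|z|; this is sharp (f(z) = 9z).
Step 2: |z0|^2 = 0.38^2 + (-0.45)^2 = 0.3469
Step 3: |z0| = sqrt(0.3469) = 0.588982
Step 4: Best bound = 9 * |z0| = 9 * 0.588982 = 5.3008

5.3008


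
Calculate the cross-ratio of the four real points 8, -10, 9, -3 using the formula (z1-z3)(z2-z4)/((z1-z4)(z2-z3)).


Step 1: (z1-z3)(z2-z4) = (-1) * (-7) = 7
Step 2: (z1-z4)(z2-z3) = 11 * (-19) = -209
Step 3: Cross-ratio = -7/209 = -7/209

-7/209


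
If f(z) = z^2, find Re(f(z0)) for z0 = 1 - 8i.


Step 1: z0 = 1 - 8i
Step 2: z0^2 = 1^2 - (-8)^2 - 16i
Step 3: real part = 1 - 64 = -63

-63


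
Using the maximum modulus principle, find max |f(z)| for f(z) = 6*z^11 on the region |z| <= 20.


Step 1: On |z| = 20, |f(z)| = 6 * |z|^11 = 6 * 20^11
Step 2: By maximum modulus principle, maximum is on boundary.
Step 3: Maximum = 6 * 204800000000000 = 1228800000000000

1228800000000000


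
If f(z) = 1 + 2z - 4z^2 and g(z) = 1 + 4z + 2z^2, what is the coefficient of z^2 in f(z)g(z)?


Step 1: z^2 term in f*g comes from: (1)*(2z^2) + (2z)*(4z) + (-4z^2)*(1)
Step 2: = 2 + 8 - 4
Step 3: = 6

6


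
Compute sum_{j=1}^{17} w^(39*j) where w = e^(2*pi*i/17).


Step 1: The sum sum_{j=1}^{n} w^(k*j) equals n if n | k, else 0.
Step 2: Here n = 17, k = 39
Step 3: Does n divide k? 17 | 39 -> False
Step 4: Sum = 0

0


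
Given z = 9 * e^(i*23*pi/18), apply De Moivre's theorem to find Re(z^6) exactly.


Step 1: By De Moivre's theorem, z^6 = 9^6 * e^(i*6*23*pi/18) = 531441 * (cos(23*pi/3) + i*sin(23*pi/3))
Step 2: |z|^6 = 9^6 = 531441
Step 3: Reduce the angle mod 2*pi: 23*pi/3 - 6*pi = 5*pi/3
Step 4: cos(5*pi/3) = 1/2
Step 5: Re(z^6) = 531441 * 1/2 = 531441/2

531441/2


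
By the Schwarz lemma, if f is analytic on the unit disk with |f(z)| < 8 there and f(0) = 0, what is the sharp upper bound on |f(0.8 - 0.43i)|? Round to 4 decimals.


Step 1: g = f/8 maps D -> D with g(0) = 0, so by the Schwarz lemma |g(z)| <= |z|, i.e. |f(z)| <= 8|z|; this is sharp (f(z) = 8z).
Step 2: |z0|^2 = 0.8^2 + (-0.43)^2 = 0.8249
Step 3: |z0| = sqrt(0.8249) = 0.90824
Step 4: Best bound = 8 * |z0| = 8 * 0.90824 = 7.2659

7.2659


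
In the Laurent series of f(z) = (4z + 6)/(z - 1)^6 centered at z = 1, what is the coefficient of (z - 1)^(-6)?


Step 1: Write the numerator in powers of (z - 1): 4z + 6 = 4(z - 1) + (4*1 + 6) = 4(z - 1) + 10
Step 2: Divide by (z - 1)^6: f(z) = 10(z - 1)^(-6) + 4(z - 1)^(-5)
Step 3: This finite sum is the Laurent series of f about z = 1.
Step 4: Coefficient of (z - 1)^(-6) = 4*1 + 6 = 10

10


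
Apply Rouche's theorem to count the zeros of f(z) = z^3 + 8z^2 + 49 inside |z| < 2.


Step 1: On |z| = 2 the three terms have sizes |z^3| = 2^3 = 8, |8z^2| = 8*2^2 = 32, |49| = 49
Step 2: The dominant term is g(z) = 49; let h(z) = z^3 + 8z^2 so f = g + h
Step 3: On |z| = 2: |g| = 49 and |h| <= 8 + 32 = 40
Step 4: Since 49 > 40, |h| < |g| on |z| = 2, so by Rouche f has the same number of zeros as g inside |z| < 2
Step 5: g(z) = 49 is a nonzero constant with no zeros inside |z| < 2. Answer = 0

0


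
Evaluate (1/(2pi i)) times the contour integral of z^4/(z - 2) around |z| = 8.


Step 1: f(z) = z^4, a = 2 is inside |z| = 8
Step 2: By Cauchy integral formula: (1/(2pi*i)) * integral = f(a)
Step 3: f(2) = 2^4 = 16

16


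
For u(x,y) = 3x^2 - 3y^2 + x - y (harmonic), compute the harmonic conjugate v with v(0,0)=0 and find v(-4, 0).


Step 1: v_x = -u_y = 6y + 1
Step 2: v_y = u_x = 6x + 1
Step 3: v = 6xy + x + y + C
Step 4: v(0,0) = 0 => C = 0
Step 5: v(-4, 0) = -4

-4


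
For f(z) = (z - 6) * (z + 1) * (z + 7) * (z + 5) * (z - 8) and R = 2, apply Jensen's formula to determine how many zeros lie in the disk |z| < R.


Jensen's formula: (1/2pi)*integral log|f(Re^it)|dt = log|f(0)| + sum_{|a_k|<R} log(R/|a_k|)
Step 1: f(0) = (-6) * 1 * 7 * 5 * (-8) = 1680
Step 2: log|f(0)| = log|6| + log|-1| + log|-7| + log|-5| + log|8| = 7.4265
Step 3: Zeros inside |z| < 2: -1
Step 4: Jensen sum = log(2/1) = 0.6931
Step 5: n(R) = number of terms in the Jensen sum = count of zeros inside |z| < 2 = 1

1


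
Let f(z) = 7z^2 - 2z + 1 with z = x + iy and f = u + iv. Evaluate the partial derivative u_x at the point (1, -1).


Step 1: f(z) = 7(x+iy)^2 - 2(x+iy) + 1
Step 2: u = 7(x^2 - y^2) - 2x + 1
Step 3: u_x = 14x - 2
Step 4: At (1, -1): u_x = 14 - 2 = 12

12


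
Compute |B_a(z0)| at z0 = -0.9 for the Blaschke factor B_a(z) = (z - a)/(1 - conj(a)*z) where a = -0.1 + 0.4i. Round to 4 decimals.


Step 1: Numerator z0 - a = -0.9 - (-0.1 + 0.4i) = -0.8 - 0.4i
Step 2: Denominator 1 - conj(a)*z0 = 1 - (-0.1 - 0.4i)*(-0.9) = 0.91 - 0.36i
Step 3: |z0 - a|^2 = (-0.8)^2 + (-0.4)^2 = 0.8; |1 - conj(a)*z0|^2 = 0.91^2 + (-0.36)^2 = 0.9577
Step 4: |B_a(-0.9)| = sqrt(0.8 / 0.9577) = sqrt(0.835335)
Step 5: = 0.914

0.914


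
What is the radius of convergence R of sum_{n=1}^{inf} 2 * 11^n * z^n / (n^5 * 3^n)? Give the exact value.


Step 1: General term a_n = 2 * 11^n / (n^5 * 3^n)
Step 2: By the root test, |a_n|^(1/n) = 2^(1/n) * 11 / (n^(5/n) * 3) -> 11/3 as n -> infinity (since 2^(1/n) -> 1 and n^(5/n) -> 1)
Step 3: R = 1/lim|a_n|^(1/n) = 3/11

3/11


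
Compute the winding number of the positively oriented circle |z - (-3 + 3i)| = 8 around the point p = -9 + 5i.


Step 1: Center c = (-3, 3), radius = 8
Step 2: |p - c|^2 = (-6)^2 + 2^2 = 40
Step 3: r^2 = 64
Step 4: |p-c| < r so winding number = 1

1


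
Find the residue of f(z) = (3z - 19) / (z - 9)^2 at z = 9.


Step 1: Pole of order 2 at z = 9
Step 2: Res = lim d/dz [(z - 9)^2 * f(z)] as z -> 9
Step 3: (z - 9)^2 * f(z) = 3z - 19
Step 4: d/dz[3z - 19] = 3

3


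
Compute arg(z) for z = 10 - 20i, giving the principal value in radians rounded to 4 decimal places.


Step 1: z = 10 - 20i
Step 2: arg(z) = atan2(-20, 10)
Step 3: arg(z) = -1.1071

-1.1071


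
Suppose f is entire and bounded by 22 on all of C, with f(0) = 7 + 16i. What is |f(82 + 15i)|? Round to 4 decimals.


Step 1: By Liouville's theorem, a bounded entire function is constant.
Step 2: f(z) = f(0) = 7 + 16i for all z.
Step 3: |f(w)| = |7 + 16i| = sqrt(49 + 256)
Step 4: = 17.4642

17.4642


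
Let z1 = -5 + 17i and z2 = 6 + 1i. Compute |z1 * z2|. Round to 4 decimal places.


Step 1: |z1| = sqrt((-5)^2 + 17^2) = sqrt(314)
Step 2: |z2| = sqrt(6^2 + 1^2) = sqrt(37)
Step 3: |z1*z2| = |z1|*|z2| = sqrt(314) * sqrt(37) = sqrt(314 * 37) = sqrt(11618)
Step 4: = 107.7868

107.7868


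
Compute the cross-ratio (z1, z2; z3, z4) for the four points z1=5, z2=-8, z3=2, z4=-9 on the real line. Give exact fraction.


Step 1: (z1-z3)(z2-z4) = 3 * 1 = 3
Step 2: (z1-z4)(z2-z3) = 14 * (-10) = -140
Step 3: Cross-ratio = -3/140 = -3/140

-3/140


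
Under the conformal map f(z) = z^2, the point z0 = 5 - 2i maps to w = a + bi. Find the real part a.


Step 1: z0 = 5 - 2i
Step 2: z0^2 = 5^2 - (-2)^2 - 20i
Step 3: real part = 25 - 4 = 21

21


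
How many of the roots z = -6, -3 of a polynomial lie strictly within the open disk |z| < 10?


Step 1: Check each root:
  z = -6: |-6| = 6 < 10
  z = -3: |-3| = 3 < 10
Step 2: Count = 2

2


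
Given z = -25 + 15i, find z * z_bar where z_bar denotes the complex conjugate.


Step 1: conj(z) = -25 - 15i
Step 2: z * conj(z) = (-25)^2 + 15^2
Step 3: = 625 + 225 = 850

850


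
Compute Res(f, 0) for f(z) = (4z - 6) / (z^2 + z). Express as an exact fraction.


Step 1: Q(z) = z^2 + z = (z)(z + 1)
Step 2: Q'(z) = 2z + 1
Step 3: Q'(0) = 1, P(0) = -6
Step 4: Res = P(0)/Q'(0) = -6/1 = -6

-6


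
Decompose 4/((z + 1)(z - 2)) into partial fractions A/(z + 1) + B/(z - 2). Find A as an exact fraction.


Step 1: Multiply both sides by (z + 1) and set z = -1
Step 2: A = 4 / (-1 - 2)
Step 3: A = 4 / (-3)
Step 4: A = -4/3

-4/3


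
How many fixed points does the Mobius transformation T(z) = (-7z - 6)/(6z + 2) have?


Step 1: Fixed points satisfy T(z) = z
Step 2: 6z^2 + 9z + 6 = 0
Step 3: Discriminant = 9^2 - 4*6*6 = -63
Step 4: Number of fixed points = 2

2


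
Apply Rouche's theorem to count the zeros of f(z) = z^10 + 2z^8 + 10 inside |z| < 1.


Step 1: On |z| = 1 the three terms have sizes |z^10| = 1^10 = 1, |2z^8| = 2*1^8 = 2, |10| = 10
Step 2: The dominant term is g(z) = 10; let h(z) = z^10 + 2z^8 so f = g + h
Step 3: On |z| = 1: |g| = 10 and |h| <= 1 + 2 = 3
Step 4: Since 10 > 3, |h| < |g| on |z| = 1, so by Rouche f has the same number of zeros as g inside |z| < 1
Step 5: g(z) = 10 is a nonzero constant with no zeros inside |z| < 1. Answer = 0

0


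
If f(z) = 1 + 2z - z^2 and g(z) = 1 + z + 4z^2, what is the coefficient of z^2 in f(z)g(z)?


Step 1: z^2 term in f*g comes from: (1)*(4z^2) + (2z)*(z) + (-z^2)*(1)
Step 2: = 4 + 2 - 1
Step 3: = 5

5


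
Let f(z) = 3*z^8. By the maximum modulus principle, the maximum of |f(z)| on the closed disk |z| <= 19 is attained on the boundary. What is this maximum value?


Step 1: On |z| = 19, |f(z)| = 3 * |z|^8 = 3 * 19^8
Step 2: By maximum modulus principle, maximum is on boundary.
Step 3: Maximum = 3 * 16983563041 = 50950689123

50950689123


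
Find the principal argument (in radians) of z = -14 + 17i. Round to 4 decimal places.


Step 1: z = -14 + 17i
Step 2: arg(z) = atan2(17, -14)
Step 3: arg(z) = 2.2597

2.2597


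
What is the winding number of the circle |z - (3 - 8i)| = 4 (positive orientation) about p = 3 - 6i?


Step 1: Center c = (3, -8), radius = 4
Step 2: |p - c|^2 = 0^2 + 2^2 = 4
Step 3: r^2 = 16
Step 4: |p-c| < r so winding number = 1

1


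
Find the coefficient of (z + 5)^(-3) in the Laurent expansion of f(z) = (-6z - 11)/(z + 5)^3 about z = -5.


Step 1: Write the numerator in powers of (z + 5): -6z - 11 = -6(z + 5) + (-6*(-5) - 11) = -6(z + 5) + 19
Step 2: Divide by (z + 5)^3: f(z) = 19(z + 5)^(-3) - 6(z + 5)^(-2)
Step 3: This finite sum is the Laurent series of f about z = -5.
Step 4: Coefficient of (z + 5)^(-3) = -6*(-5) - 11 = 19

19


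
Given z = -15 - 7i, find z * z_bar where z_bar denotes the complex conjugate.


Step 1: conj(z) = -15 + 7i
Step 2: z * conj(z) = (-15)^2 + (-7)^2
Step 3: = 225 + 49 = 274

274


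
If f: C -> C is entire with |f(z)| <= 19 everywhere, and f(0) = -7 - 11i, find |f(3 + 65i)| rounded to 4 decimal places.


Step 1: By Liouville's theorem, a bounded entire function is constant.
Step 2: f(z) = f(0) = -7 - 11i for all z.
Step 3: |f(w)| = |-7 - 11i| = sqrt(49 + 121)
Step 4: = 13.0384

13.0384


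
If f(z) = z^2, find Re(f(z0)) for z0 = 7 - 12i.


Step 1: z0 = 7 - 12i
Step 2: z0^2 = 7^2 - (-12)^2 - 168i
Step 3: real part = 49 - 144 = -95

-95


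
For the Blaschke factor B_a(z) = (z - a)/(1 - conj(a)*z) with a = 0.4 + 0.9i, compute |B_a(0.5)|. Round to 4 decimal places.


Step 1: Numerator z0 - a = 0.5 - (0.4 + 0.9i) = 0.1 - 0.9i
Step 2: Denominator 1 - conj(a)*z0 = 1 - (0.4 - 0.9i)*0.5 = 0.8 + 0.45i
Step 3: |z0 - a|^2 = 0.1^2 + (-0.9)^2 = 0.82; |1 - conj(a)*z0|^2 = 0.8^2 + 0.45^2 = 0.8425
Step 4: |B_a(0.5)| = sqrt(0.82 / 0.8425) = sqrt(0.973294)
Step 5: = 0.9866

0.9866


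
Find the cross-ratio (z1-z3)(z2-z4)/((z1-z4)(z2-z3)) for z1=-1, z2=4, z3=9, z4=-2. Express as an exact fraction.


Step 1: (z1-z3)(z2-z4) = (-10) * 6 = -60
Step 2: (z1-z4)(z2-z3) = 1 * (-5) = -5
Step 3: Cross-ratio = 60/5 = 12

12


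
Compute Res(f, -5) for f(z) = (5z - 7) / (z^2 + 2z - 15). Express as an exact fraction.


Step 1: Q(z) = z^2 + 2z - 15 = (z + 5)(z - 3)
Step 2: Q'(z) = 2z + 2
Step 3: Q'(-5) = -8, P(-5) = -32
Step 4: Res = P(-5)/Q'(-5) = -32/(-8) = 4

4


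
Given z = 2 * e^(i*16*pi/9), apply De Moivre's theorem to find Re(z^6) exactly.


Step 1: By De Moivre's theorem, z^6 = 2^6 * e^(i*6*16*pi/9) = 64 * (cos(32*pi/3) + i*sin(32*pi/3))
Step 2: |z|^6 = 2^6 = 64
Step 3: Reduce the angle mod 2*pi: 32*pi/3 - 10*pi = 2*pi/3
Step 4: cos(2*pi/3) = -1/2
Step 5: Re(z^6) = 64 * (-1/2) = -32

-32


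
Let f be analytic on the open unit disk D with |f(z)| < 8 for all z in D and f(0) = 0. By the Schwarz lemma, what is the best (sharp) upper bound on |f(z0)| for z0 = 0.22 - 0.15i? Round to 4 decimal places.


Step 1: g = f/8 maps D -> D with g(0) = 0, so by the Schwarz lemma |g(z)| <= |z|, i.e. |f(z)| <= 8|z|; this is sharp (f(z) = 8z).
Step 2: |z0|^2 = 0.22^2 + (-0.15)^2 = 0.0709
Step 3: |z0| = sqrt(0.0709) = 0.266271
Step 4: Best bound = 8 * |z0| = 8 * 0.266271 = 2.1302

2.1302


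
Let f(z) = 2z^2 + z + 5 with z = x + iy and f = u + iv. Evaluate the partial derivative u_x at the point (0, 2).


Step 1: f(z) = 2(x+iy)^2 + (x+iy) + 5
Step 2: u = 2(x^2 - y^2) + x + 5
Step 3: u_x = 4x + 1
Step 4: At (0, 2): u_x = 0 + 1 = 1

1


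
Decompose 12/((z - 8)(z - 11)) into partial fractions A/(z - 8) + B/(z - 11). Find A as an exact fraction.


Step 1: Multiply both sides by (z - 8) and set z = 8
Step 2: A = 12 / (8 - 11)
Step 3: A = 12 / (-3)
Step 4: A = -4

-4


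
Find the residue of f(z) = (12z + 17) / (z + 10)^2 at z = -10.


Step 1: Pole of order 2 at z = -10
Step 2: Res = lim d/dz [(z + 10)^2 * f(z)] as z -> -10
Step 3: (z + 10)^2 * f(z) = 12z + 17
Step 4: d/dz[12z + 17] = 12

12


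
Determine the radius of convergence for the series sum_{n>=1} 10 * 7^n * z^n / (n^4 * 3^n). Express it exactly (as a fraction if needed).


Step 1: General term a_n = 10 * 7^n / (n^4 * 3^n)
Step 2: By the root test, |a_n|^(1/n) = 10^(1/n) * 7 / (n^(4/n) * 3) -> 7/3 as n -> infinity (since 10^(1/n) -> 1 and n^(4/n) -> 1)
Step 3: R = 1/lim|a_n|^(1/n) = 3/7

3/7


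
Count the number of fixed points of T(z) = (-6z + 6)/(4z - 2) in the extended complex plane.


Step 1: Fixed points satisfy T(z) = z
Step 2: 4z^2 + 4z - 6 = 0
Step 3: Discriminant = 4^2 - 4*4*(-6) = 112
Step 4: Number of fixed points = 2

2


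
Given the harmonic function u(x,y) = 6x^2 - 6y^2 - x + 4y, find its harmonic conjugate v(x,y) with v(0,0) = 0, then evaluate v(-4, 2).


Step 1: v_x = -u_y = 12y - 4
Step 2: v_y = u_x = 12x - 1
Step 3: v = 12xy - 4x - y + C
Step 4: v(0,0) = 0 => C = 0
Step 5: v(-4, 2) = -82

-82


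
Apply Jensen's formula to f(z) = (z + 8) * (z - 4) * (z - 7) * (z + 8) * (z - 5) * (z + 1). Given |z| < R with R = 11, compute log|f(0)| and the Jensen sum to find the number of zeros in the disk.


Jensen's formula: (1/2pi)*integral log|f(Re^it)|dt = log|f(0)| + sum_{|a_k|<R} log(R/|a_k|)
Step 1: f(0) = 8 * (-4) * (-7) * 8 * (-5) * 1 = -8960
Step 2: log|f(0)| = log|-8| + log|4| + log|7| + log|-8| + log|5| + log|-1| = 9.1005
Step 3: Zeros inside |z| < 11: -8, 4, 7, -8, 5, -1
Step 4: Jensen sum = log(11/8) + log(11/4) + log(11/7) + log(11/8) + log(11/5) + log(11/1) = 5.2868
Step 5: n(R) = number of terms in the Jensen sum = count of zeros inside |z| < 11 = 6

6


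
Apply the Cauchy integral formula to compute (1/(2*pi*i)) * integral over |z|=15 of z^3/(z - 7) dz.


Step 1: f(z) = z^3, a = 7 is inside |z| = 15
Step 2: By Cauchy integral formula: (1/(2pi*i)) * integral = f(a)
Step 3: f(7) = 7^3 = 343

343


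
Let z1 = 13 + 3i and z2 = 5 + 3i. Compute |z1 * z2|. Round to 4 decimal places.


Step 1: |z1| = sqrt(13^2 + 3^2) = sqrt(178)
Step 2: |z2| = sqrt(5^2 + 3^2) = sqrt(34)
Step 3: |z1*z2| = |z1|*|z2| = sqrt(178) * sqrt(34) = sqrt(178 * 34) = sqrt(6052)
Step 4: = 77.7946

77.7946


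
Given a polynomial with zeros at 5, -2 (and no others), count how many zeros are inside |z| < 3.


Step 1: Check each root:
  z = 5: |5| = 5 >= 3
  z = -2: |-2| = 2 < 3
Step 2: Count = 1

1


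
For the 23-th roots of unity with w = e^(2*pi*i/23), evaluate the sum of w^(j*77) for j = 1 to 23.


Step 1: The sum sum_{j=1}^{n} w^(k*j) equals n if n | k, else 0.
Step 2: Here n = 23, k = 77
Step 3: Does n divide k? 23 | 77 -> False
Step 4: Sum = 0

0


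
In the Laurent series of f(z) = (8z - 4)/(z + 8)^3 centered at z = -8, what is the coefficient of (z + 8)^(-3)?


Step 1: Write the numerator in powers of (z + 8): 8z - 4 = 8(z + 8) + (8*(-8) - 4) = 8(z + 8) - 68
Step 2: Divide by (z + 8)^3: f(z) = -68(z + 8)^(-3) + 8(z + 8)^(-2)
Step 3: This finite sum is the Laurent series of f about z = -8.
Step 4: Coefficient of (z + 8)^(-3) = 8*(-8) - 4 = -68

-68


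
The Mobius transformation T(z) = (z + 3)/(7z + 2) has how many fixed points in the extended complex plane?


Step 1: Fixed points satisfy T(z) = z
Step 2: 7z^2 + z - 3 = 0
Step 3: Discriminant = 1^2 - 4*7*(-3) = 85
Step 4: Number of fixed points = 2

2


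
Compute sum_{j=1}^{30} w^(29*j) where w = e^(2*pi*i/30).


Step 1: The sum sum_{j=1}^{n} w^(k*j) equals n if n | k, else 0.
Step 2: Here n = 30, k = 29
Step 3: Does n divide k? 30 | 29 -> False
Step 4: Sum = 0

0


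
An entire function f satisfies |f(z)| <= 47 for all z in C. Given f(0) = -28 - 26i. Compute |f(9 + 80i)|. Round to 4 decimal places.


Step 1: By Liouville's theorem, a bounded entire function is constant.
Step 2: f(z) = f(0) = -28 - 26i for all z.
Step 3: |f(w)| = |-28 - 26i| = sqrt(784 + 676)
Step 4: = 38.2099

38.2099


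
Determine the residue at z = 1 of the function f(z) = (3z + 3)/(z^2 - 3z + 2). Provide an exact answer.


Step 1: Q(z) = z^2 - 3z + 2 = (z - 1)(z - 2)
Step 2: Q'(z) = 2z - 3
Step 3: Q'(1) = -1, P(1) = 6
Step 4: Res = P(1)/Q'(1) = 6/(-1) = -6

-6


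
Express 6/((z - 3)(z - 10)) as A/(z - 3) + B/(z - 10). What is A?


Step 1: Multiply both sides by (z - 3) and set z = 3
Step 2: A = 6 / (3 - 10)
Step 3: A = 6 / (-7)
Step 4: A = -6/7

-6/7


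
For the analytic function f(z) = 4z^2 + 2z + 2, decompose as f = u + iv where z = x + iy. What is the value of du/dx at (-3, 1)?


Step 1: f(z) = 4(x+iy)^2 + 2(x+iy) + 2
Step 2: u = 4(x^2 - y^2) + 2x + 2
Step 3: u_x = 8x + 2
Step 4: At (-3, 1): u_x = -24 + 2 = -22

-22


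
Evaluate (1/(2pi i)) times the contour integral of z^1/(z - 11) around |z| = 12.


Step 1: f(z) = z^1, a = 11 is inside |z| = 12
Step 2: By Cauchy integral formula: (1/(2pi*i)) * integral = f(a)
Step 3: f(11) = 11^1 = 11

11


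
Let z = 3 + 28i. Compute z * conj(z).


Step 1: conj(z) = 3 - 28i
Step 2: z * conj(z) = 3^2 + 28^2
Step 3: = 9 + 784 = 793

793


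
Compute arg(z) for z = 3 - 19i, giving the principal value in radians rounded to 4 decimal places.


Step 1: z = 3 - 19i
Step 2: arg(z) = atan2(-19, 3)
Step 3: arg(z) = -1.4142

-1.4142


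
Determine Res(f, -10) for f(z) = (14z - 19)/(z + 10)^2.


Step 1: Pole of order 2 at z = -10
Step 2: Res = lim d/dz [(z + 10)^2 * f(z)] as z -> -10
Step 3: (z + 10)^2 * f(z) = 14z - 19
Step 4: d/dz[14z - 19] = 14

14


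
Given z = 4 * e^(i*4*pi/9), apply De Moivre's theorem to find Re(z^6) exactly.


Step 1: By De Moivre's theorem, z^6 = 4^6 * e^(i*6*4*pi/9) = 4096 * (cos(8*pi/3) + i*sin(8*pi/3))
Step 2: |z|^6 = 4^6 = 4096
Step 3: Reduce the angle mod 2*pi: 8*pi/3 - 2*pi = 2*pi/3
Step 4: cos(2*pi/3) = -1/2
Step 5: Re(z^6) = 4096 * (-1/2) = -2048

-2048


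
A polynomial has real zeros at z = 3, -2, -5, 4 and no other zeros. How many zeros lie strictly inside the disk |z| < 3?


Step 1: Check each root:
  z = 3: |3| = 3 >= 3
  z = -2: |-2| = 2 < 3
  z = -5: |-5| = 5 >= 3
  z = 4: |4| = 4 >= 3
Step 2: Count = 1

1


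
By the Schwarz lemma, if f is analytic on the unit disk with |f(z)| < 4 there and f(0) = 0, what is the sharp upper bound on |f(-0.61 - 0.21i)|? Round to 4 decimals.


Step 1: g = f/4 maps D -> D with g(0) = 0, so by the Schwarz lemma |g(z)| <= |z|, i.e. |f(z)| <= 4|z|; this is sharp (f(z) = 4z).
Step 2: |z0|^2 = (-0.61)^2 + (-0.21)^2 = 0.4162
Step 3: |z0| = sqrt(0.4162) = 0.645136
Step 4: Best bound = 4 * |z0| = 4 * 0.645136 = 2.5805

2.5805


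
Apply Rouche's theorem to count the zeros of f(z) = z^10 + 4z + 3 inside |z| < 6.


Step 1: On |z| = 6 the three terms have sizes |z^10| = 6^10 = 60466176, |4z| = 4*6 = 24, |3| = 3
Step 2: The dominant term is g(z) = z^10; let h(z) = 4z + 3 so f = g + h
Step 3: On |z| = 6: |g| = 60466176 and |h| <= 24 + 3 = 27
Step 4: Since 60466176 > 27, |h| < |g| on |z| = 6, so by Rouche f has the same number of zeros as g inside |z| < 6
Step 5: g(z) = z^10 has 10 zeros (all at the origin) inside |z| < 6. Answer = 10

10


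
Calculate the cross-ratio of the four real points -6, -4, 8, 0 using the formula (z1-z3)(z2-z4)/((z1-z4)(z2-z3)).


Step 1: (z1-z3)(z2-z4) = (-14) * (-4) = 56
Step 2: (z1-z4)(z2-z3) = (-6) * (-12) = 72
Step 3: Cross-ratio = 56/72 = 7/9

7/9


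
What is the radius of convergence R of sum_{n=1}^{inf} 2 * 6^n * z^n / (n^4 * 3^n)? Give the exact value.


Step 1: General term a_n = 2 * 6^n / (n^4 * 3^n)
Step 2: By the root test, |a_n|^(1/n) = 2^(1/n) * 6 / (n^(4/n) * 3) -> 6/3 as n -> infinity (since 2^(1/n) -> 1 and n^(4/n) -> 1)
Step 3: R = 1/lim|a_n|^(1/n) = 3/6 = 1/2

1/2


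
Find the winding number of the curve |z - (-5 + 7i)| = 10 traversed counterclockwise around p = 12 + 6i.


Step 1: Center c = (-5, 7), radius = 10
Step 2: |p - c|^2 = 17^2 + (-1)^2 = 290
Step 3: r^2 = 100
Step 4: |p-c| > r so winding number = 0

0


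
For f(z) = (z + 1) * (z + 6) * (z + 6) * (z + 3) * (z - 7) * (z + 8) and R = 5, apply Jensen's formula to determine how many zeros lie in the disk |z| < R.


Jensen's formula: (1/2pi)*integral log|f(Re^it)|dt = log|f(0)| + sum_{|a_k|<R} log(R/|a_k|)
Step 1: f(0) = 1 * 6 * 6 * 3 * (-7) * 8 = -6048
Step 2: log|f(0)| = log|-1| + log|-6| + log|-6| + log|-3| + log|7| + log|-8| = 8.7075
Step 3: Zeros inside |z| < 5: -1, -3
Step 4: Jensen sum = log(5/1) + log(5/3) = 2.1203
Step 5: n(R) = number of terms in the Jensen sum = count of zeros inside |z| < 5 = 2

2


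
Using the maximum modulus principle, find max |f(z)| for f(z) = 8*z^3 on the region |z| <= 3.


Step 1: On |z| = 3, |f(z)| = 8 * |z|^3 = 8 * 3^3
Step 2: By maximum modulus principle, maximum is on boundary.
Step 3: Maximum = 8 * 27 = 216

216


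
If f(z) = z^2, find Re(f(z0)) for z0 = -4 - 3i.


Step 1: z0 = -4 - 3i
Step 2: z0^2 = (-4)^2 - (-3)^2 + 24i
Step 3: real part = 16 - 9 = 7

7


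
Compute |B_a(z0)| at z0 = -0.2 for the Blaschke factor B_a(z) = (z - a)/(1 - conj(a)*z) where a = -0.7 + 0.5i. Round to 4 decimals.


Step 1: Numerator z0 - a = -0.2 - (-0.7 + 0.5i) = 0.5 - 0.5i
Step 2: Denominator 1 - conj(a)*z0 = 1 - (-0.7 - 0.5i)*(-0.2) = 0.86 - 0.1i
Step 3: |z0 - a|^2 = 0.5^2 + (-0.5)^2 = 0.5; |1 - conj(a)*z0|^2 = 0.86^2 + (-0.1)^2 = 0.7496
Step 4: |B_a(-0.2)| = sqrt(0.5 / 0.7496) = sqrt(0.667022)
Step 5: = 0.8167

0.8167


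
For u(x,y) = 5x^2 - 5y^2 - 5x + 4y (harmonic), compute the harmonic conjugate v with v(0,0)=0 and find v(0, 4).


Step 1: v_x = -u_y = 10y - 4
Step 2: v_y = u_x = 10x - 5
Step 3: v = 10xy - 4x - 5y + C
Step 4: v(0,0) = 0 => C = 0
Step 5: v(0, 4) = -20

-20


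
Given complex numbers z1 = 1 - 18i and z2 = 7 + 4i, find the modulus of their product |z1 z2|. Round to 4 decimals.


Step 1: |z1| = sqrt(1^2 + (-18)^2) = sqrt(325)
Step 2: |z2| = sqrt(7^2 + 4^2) = sqrt(65)
Step 3: |z1*z2| = |z1|*|z2| = sqrt(325) * sqrt(65) = sqrt(325 * 65) = sqrt(21125)
Step 4: = 145.3444

145.3444


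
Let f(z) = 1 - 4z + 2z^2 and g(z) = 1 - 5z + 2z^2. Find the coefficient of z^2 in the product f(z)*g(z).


Step 1: z^2 term in f*g comes from: (1)*(2z^2) + (-4z)*(-5z) + (2z^2)*(1)
Step 2: = 2 + 20 + 2
Step 3: = 24

24


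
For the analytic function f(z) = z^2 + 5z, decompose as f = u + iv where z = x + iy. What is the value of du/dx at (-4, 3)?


Step 1: f(z) = (x+iy)^2 + 5(x+iy) + 0
Step 2: u = (x^2 - y^2) + 5x + 0
Step 3: u_x = 2x + 5
Step 4: At (-4, 3): u_x = -8 + 5 = -3

-3


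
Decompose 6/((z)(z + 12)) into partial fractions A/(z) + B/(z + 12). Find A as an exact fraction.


Step 1: Multiply both sides by (z) and set z = 0
Step 2: A = 6 / (0 + 12)
Step 3: A = 6 / 12
Step 4: A = 1/2

1/2


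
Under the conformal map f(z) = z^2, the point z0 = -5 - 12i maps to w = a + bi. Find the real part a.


Step 1: z0 = -5 - 12i
Step 2: z0^2 = (-5)^2 - (-12)^2 + 120i
Step 3: real part = 25 - 144 = -119

-119


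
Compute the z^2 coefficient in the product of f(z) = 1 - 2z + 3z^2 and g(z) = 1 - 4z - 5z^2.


Step 1: z^2 term in f*g comes from: (1)*(-5z^2) + (-2z)*(-4z) + (3z^2)*(1)
Step 2: = -5 + 8 + 3
Step 3: = 6

6


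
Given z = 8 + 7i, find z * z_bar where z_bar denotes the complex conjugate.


Step 1: conj(z) = 8 - 7i
Step 2: z * conj(z) = 8^2 + 7^2
Step 3: = 64 + 49 = 113

113


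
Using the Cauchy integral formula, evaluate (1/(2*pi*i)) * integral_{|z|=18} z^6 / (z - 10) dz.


Step 1: f(z) = z^6, a = 10 is inside |z| = 18
Step 2: By Cauchy integral formula: (1/(2pi*i)) * integral = f(a)
Step 3: f(10) = 10^6 = 1000000

1000000


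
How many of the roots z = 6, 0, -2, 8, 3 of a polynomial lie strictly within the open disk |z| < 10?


Step 1: Check each root:
  z = 6: |6| = 6 < 10
  z = 0: |0| = 0 < 10
  z = -2: |-2| = 2 < 10
  z = 8: |8| = 8 < 10
  z = 3: |3| = 3 < 10
Step 2: Count = 5

5


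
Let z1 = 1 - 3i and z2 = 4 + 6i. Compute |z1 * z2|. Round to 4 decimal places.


Step 1: |z1| = sqrt(1^2 + (-3)^2) = sqrt(10)
Step 2: |z2| = sqrt(4^2 + 6^2) = sqrt(52)
Step 3: |z1*z2| = |z1|*|z2| = sqrt(10) * sqrt(52) = sqrt(10 * 52) = sqrt(520)
Step 4: = 22.8035

22.8035


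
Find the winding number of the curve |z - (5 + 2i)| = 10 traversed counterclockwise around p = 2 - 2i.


Step 1: Center c = (5, 2), radius = 10
Step 2: |p - c|^2 = (-3)^2 + (-4)^2 = 25
Step 3: r^2 = 100
Step 4: |p-c| < r so winding number = 1

1


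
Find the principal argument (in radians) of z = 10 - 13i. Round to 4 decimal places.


Step 1: z = 10 - 13i
Step 2: arg(z) = atan2(-13, 10)
Step 3: arg(z) = -0.9151

-0.9151


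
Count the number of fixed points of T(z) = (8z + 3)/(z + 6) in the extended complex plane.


Step 1: Fixed points satisfy T(z) = z
Step 2: z^2 - 2z - 3 = 0
Step 3: Discriminant = (-2)^2 - 4*1*(-3) = 16
Step 4: Number of fixed points = 2

2


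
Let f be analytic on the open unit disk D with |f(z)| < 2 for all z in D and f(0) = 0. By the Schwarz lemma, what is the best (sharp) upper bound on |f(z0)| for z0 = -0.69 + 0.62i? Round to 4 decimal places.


Step 1: g = f/2 maps D -> D with g(0) = 0, so by the Schwarz lemma |g(z)| <= |z|, i.e. |f(z)| <= 2|z|; this is sharp (f(z) = 2z).
Step 2: |z0|^2 = (-0.69)^2 + 0.62^2 = 0.8605
Step 3: |z0| = sqrt(0.8605) = 0.927631
Step 4: Best bound = 2 * |z0| = 2 * 0.927631 = 1.8553

1.8553


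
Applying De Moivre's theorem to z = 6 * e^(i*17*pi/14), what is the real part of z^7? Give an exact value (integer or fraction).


Step 1: By De Moivre's theorem, z^7 = 6^7 * e^(i*7*17*pi/14) = 279936 * (cos(17*pi/2) + i*sin(17*pi/2))
Step 2: |z|^7 = 6^7 = 279936
Step 3: Reduce the angle mod 2*pi: 17*pi/2 - 8*pi = pi/2
Step 4: cos(pi/2) = 0
Step 5: Re(z^7) = 279936 * 0 = 0

0


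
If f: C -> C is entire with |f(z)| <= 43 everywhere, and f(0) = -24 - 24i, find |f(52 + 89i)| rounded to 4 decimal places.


Step 1: By Liouville's theorem, a bounded entire function is constant.
Step 2: f(z) = f(0) = -24 - 24i for all z.
Step 3: |f(w)| = |-24 - 24i| = sqrt(576 + 576)
Step 4: = 33.9411

33.9411


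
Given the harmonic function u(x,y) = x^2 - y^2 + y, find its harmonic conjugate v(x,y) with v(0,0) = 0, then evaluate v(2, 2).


Step 1: v_x = -u_y = 2y - 1
Step 2: v_y = u_x = 2x + 0
Step 3: v = 2xy - x + C
Step 4: v(0,0) = 0 => C = 0
Step 5: v(2, 2) = 6

6


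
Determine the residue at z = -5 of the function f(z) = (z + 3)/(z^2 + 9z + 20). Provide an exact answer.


Step 1: Q(z) = z^2 + 9z + 20 = (z + 5)(z + 4)
Step 2: Q'(z) = 2z + 9
Step 3: Q'(-5) = -1, P(-5) = -2
Step 4: Res = P(-5)/Q'(-5) = -2/(-1) = 2

2


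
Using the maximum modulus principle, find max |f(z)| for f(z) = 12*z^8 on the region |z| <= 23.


Step 1: On |z| = 23, |f(z)| = 12 * |z|^8 = 12 * 23^8
Step 2: By maximum modulus principle, maximum is on boundary.
Step 3: Maximum = 12 * 78310985281 = 939731823372

939731823372


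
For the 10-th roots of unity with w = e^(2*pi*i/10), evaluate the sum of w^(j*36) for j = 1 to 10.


Step 1: The sum sum_{j=1}^{n} w^(k*j) equals n if n | k, else 0.
Step 2: Here n = 10, k = 36
Step 3: Does n divide k? 10 | 36 -> False
Step 4: Sum = 0

0


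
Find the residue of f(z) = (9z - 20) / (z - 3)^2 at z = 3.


Step 1: Pole of order 2 at z = 3
Step 2: Res = lim d/dz [(z - 3)^2 * f(z)] as z -> 3
Step 3: (z - 3)^2 * f(z) = 9z - 20
Step 4: d/dz[9z - 20] = 9

9


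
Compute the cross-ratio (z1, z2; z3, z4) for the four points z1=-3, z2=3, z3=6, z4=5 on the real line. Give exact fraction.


Step 1: (z1-z3)(z2-z4) = (-9) * (-2) = 18
Step 2: (z1-z4)(z2-z3) = (-8) * (-3) = 24
Step 3: Cross-ratio = 18/24 = 3/4

3/4


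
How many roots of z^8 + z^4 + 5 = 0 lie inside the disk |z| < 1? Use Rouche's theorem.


Step 1: On |z| = 1 the three terms have sizes |z^8| = 1^8 = 1, |z^4| = 1^4 = 1, |5| = 5
Step 2: The dominant term is g(z) = 5; let h(z) = z^8 + z^4 so f = g + h
Step 3: On |z| = 1: |g| = 5 and |h| <= 1 + 1 = 2
Step 4: Since 5 > 2, |h| < |g| on |z| = 1, so by Rouche f has the same number of zeros as g inside |z| < 1
Step 5: g(z) = 5 is a nonzero constant with no zeros inside |z| < 1. Answer = 0

0


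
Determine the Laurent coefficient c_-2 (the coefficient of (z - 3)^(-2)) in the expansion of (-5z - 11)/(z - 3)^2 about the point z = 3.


Step 1: Write the numerator in powers of (z - 3): -5z - 11 = -5(z - 3) + (-5*3 - 11) = -5(z - 3) - 26
Step 2: Divide by (z - 3)^2: f(z) = -26(z - 3)^(-2) - 5(z - 3)^(-1)
Step 3: This finite sum is the Laurent series of f about z = 3.
Step 4: Coefficient of (z - 3)^(-2) = -5*3 - 11 = -26

-26


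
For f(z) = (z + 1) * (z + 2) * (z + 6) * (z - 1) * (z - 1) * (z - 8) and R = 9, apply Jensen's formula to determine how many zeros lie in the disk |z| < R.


Jensen's formula: (1/2pi)*integral log|f(Re^it)|dt = log|f(0)| + sum_{|a_k|<R} log(R/|a_k|)
Step 1: f(0) = 1 * 2 * 6 * (-1) * (-1) * (-8) = -96
Step 2: log|f(0)| = log|-1| + log|-2| + log|-6| + log|1| + log|1| + log|8| = 4.5643
Step 3: Zeros inside |z| < 9: -1, -2, -6, 1, 1, 8
Step 4: Jensen sum = log(9/1) + log(9/2) + log(9/6) + log(9/1) + log(9/1) + log(9/8) = 8.619
Step 5: n(R) = number of terms in the Jensen sum = count of zeros inside |z| < 9 = 6

6


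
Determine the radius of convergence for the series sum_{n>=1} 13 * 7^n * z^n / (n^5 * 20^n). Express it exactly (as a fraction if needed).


Step 1: General term a_n = 13 * 7^n / (n^5 * 20^n)
Step 2: By the root test, |a_n|^(1/n) = 13^(1/n) * 7 / (n^(5/n) * 20) -> 7/20 as n -> infinity (since 13^(1/n) -> 1 and n^(5/n) -> 1)
Step 3: R = 1/lim|a_n|^(1/n) = 20/7

20/7


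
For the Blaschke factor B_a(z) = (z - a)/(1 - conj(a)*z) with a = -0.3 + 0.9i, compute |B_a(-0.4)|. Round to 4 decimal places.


Step 1: Numerator z0 - a = -0.4 - (-0.3 + 0.9i) = -0.1 - 0.9i
Step 2: Denominator 1 - conj(a)*z0 = 1 - (-0.3 - 0.9i)*(-0.4) = 0.88 - 0.36i
Step 3: |z0 - a|^2 = (-0.1)^2 + (-0.9)^2 = 0.82; |1 - conj(a)*z0|^2 = 0.88^2 + (-0.36)^2 = 0.904
Step 4: |B_a(-0.4)| = sqrt(0.82 / 0.904) = sqrt(0.90708)
Step 5: = 0.9524

0.9524


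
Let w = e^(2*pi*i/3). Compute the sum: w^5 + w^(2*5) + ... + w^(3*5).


Step 1: The sum sum_{j=1}^{n} w^(k*j) equals n if n | k, else 0.
Step 2: Here n = 3, k = 5
Step 3: Does n divide k? 3 | 5 -> False
Step 4: Sum = 0

0


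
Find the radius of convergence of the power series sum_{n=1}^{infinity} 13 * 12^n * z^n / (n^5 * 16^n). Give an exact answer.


Step 1: General term a_n = 13 * 12^n / (n^5 * 16^n)
Step 2: By the root test, |a_n|^(1/n) = 13^(1/n) * 12 / (n^(5/n) * 16) -> 12/16 as n -> infinity (since 13^(1/n) -> 1 and n^(5/n) -> 1)
Step 3: R = 1/lim|a_n|^(1/n) = 16/12 = 4/3

4/3


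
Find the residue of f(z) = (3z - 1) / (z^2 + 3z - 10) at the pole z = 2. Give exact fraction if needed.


Step 1: Q(z) = z^2 + 3z - 10 = (z - 2)(z + 5)
Step 2: Q'(z) = 2z + 3
Step 3: Q'(2) = 7, P(2) = 5
Step 4: Res = P(2)/Q'(2) = 5/7 = 5/7

5/7


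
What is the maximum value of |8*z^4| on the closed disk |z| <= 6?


Step 1: On |z| = 6, |f(z)| = 8 * |z|^4 = 8 * 6^4
Step 2: By maximum modulus principle, maximum is on boundary.
Step 3: Maximum = 8 * 1296 = 10368

10368


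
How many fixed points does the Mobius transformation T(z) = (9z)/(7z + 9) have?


Step 1: Fixed points satisfy T(z) = z
Step 2: 7z^2 = 0
Step 3: Discriminant = 0^2 - 4*7*0 = 0
Step 4: Number of fixed points = 1

1


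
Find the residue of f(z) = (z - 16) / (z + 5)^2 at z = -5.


Step 1: Pole of order 2 at z = -5
Step 2: Res = lim d/dz [(z + 5)^2 * f(z)] as z -> -5
Step 3: (z + 5)^2 * f(z) = z - 16
Step 4: d/dz[z - 16] = 1

1


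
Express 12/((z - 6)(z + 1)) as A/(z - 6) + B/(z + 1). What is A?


Step 1: Multiply both sides by (z - 6) and set z = 6
Step 2: A = 12 / (6 + 1)
Step 3: A = 12 / 7
Step 4: A = 12/7

12/7


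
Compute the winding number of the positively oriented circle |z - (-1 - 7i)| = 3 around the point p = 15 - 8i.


Step 1: Center c = (-1, -7), radius = 3
Step 2: |p - c|^2 = 16^2 + (-1)^2 = 257
Step 3: r^2 = 9
Step 4: |p-c| > r so winding number = 0

0
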